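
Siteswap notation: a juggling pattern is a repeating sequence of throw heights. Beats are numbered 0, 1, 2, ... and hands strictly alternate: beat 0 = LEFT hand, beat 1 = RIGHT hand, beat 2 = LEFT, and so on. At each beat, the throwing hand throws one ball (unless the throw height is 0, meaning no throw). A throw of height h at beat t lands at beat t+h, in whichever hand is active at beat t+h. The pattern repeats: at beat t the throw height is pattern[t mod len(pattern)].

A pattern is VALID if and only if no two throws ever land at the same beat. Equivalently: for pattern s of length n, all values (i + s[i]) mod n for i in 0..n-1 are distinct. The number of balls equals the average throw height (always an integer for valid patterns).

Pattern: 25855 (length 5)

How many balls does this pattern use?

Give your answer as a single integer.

Answer: 5

Derivation:
Pattern = [2, 5, 8, 5, 5], length n = 5
  position 0: throw height = 2, running sum = 2
  position 1: throw height = 5, running sum = 7
  position 2: throw height = 8, running sum = 15
  position 3: throw height = 5, running sum = 20
  position 4: throw height = 5, running sum = 25
Total sum = 25; balls = sum / n = 25 / 5 = 5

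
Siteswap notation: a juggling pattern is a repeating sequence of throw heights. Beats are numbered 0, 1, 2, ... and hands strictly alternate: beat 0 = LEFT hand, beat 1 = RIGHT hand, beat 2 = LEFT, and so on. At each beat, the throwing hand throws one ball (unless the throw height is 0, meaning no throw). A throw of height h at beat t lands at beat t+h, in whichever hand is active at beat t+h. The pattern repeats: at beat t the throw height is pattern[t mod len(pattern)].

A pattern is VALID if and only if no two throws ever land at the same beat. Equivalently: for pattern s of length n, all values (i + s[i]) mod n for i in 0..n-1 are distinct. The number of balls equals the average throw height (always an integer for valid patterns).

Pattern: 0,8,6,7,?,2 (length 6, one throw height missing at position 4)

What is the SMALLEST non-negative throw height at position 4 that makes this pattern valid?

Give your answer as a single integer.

Answer: 1

Derivation:
i=0: (0 + 0) mod 6 = 0
i=1: (1 + 8) mod 6 = 3
i=2: (2 + 6) mod 6 = 2
i=3: (3 + 7) mod 6 = 4
i=4: s[i]=? (unknown)
i=5: (5 + 2) mod 6 = 1
Known residues: [0, 1, 2, 3, 4]; need a permutation of 0..5, so missing residue r = 5
Need (4 + s) mod 6 = 5; smallest s = (5 - 4) mod 6 = 1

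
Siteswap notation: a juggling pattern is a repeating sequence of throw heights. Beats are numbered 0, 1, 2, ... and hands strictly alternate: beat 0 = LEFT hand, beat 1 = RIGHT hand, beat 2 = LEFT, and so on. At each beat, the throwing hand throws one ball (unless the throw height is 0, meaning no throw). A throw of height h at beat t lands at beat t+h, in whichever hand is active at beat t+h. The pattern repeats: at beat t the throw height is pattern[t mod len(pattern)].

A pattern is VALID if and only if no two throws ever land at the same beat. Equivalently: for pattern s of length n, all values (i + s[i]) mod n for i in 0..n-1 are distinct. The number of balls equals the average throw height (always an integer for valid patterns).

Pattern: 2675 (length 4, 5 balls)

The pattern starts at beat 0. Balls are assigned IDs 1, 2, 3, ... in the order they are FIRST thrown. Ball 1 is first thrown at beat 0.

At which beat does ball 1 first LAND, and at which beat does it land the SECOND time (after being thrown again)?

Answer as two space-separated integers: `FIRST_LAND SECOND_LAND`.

Answer: 2 9

Derivation:
Beat 0 (L): throw ball1 h=2 -> lands@2:L; in-air after throw: [b1@2:L]
Beat 1 (R): throw ball2 h=6 -> lands@7:R; in-air after throw: [b1@2:L b2@7:R]
Beat 2 (L): throw ball1 h=7 -> lands@9:R; in-air after throw: [b2@7:R b1@9:R]
Beat 3 (R): throw ball3 h=5 -> lands@8:L; in-air after throw: [b2@7:R b3@8:L b1@9:R]
Beat 4 (L): throw ball4 h=2 -> lands@6:L; in-air after throw: [b4@6:L b2@7:R b3@8:L b1@9:R]
Beat 5 (R): throw ball5 h=6 -> lands@11:R; in-air after throw: [b4@6:L b2@7:R b3@8:L b1@9:R b5@11:R]
Beat 6 (L): throw ball4 h=7 -> lands@13:R; in-air after throw: [b2@7:R b3@8:L b1@9:R b5@11:R b4@13:R]
Beat 7 (R): throw ball2 h=5 -> lands@12:L; in-air after throw: [b3@8:L b1@9:R b5@11:R b2@12:L b4@13:R]
Beat 8 (L): throw ball3 h=2 -> lands@10:L; in-air after throw: [b1@9:R b3@10:L b5@11:R b2@12:L b4@13:R]
Beat 9 (R): throw ball1 h=6 -> lands@15:R; in-air after throw: [b3@10:L b5@11:R b2@12:L b4@13:R b1@15:R]
Ball 1: thrown@0 h=2 -> first land @2; rethrown@2 h=7 -> second land @9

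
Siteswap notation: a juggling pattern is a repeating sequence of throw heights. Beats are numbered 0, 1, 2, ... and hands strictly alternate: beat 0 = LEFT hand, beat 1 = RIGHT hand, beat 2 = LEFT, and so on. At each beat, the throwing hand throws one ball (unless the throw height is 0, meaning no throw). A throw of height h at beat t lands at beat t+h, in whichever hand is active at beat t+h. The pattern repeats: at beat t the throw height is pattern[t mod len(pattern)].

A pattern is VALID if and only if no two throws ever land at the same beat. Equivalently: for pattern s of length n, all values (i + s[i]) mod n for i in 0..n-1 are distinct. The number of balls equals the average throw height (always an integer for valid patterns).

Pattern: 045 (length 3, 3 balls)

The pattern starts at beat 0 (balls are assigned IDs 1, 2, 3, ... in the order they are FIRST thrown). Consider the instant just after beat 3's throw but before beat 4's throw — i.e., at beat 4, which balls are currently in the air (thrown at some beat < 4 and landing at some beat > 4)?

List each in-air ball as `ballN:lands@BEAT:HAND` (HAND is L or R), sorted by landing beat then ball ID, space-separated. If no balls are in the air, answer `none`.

Beat 1 (R): throw ball1 h=4 -> lands@5:R; in-air after throw: [b1@5:R]
Beat 2 (L): throw ball2 h=5 -> lands@7:R; in-air after throw: [b1@5:R b2@7:R]
Beat 4 (L): throw ball3 h=4 -> lands@8:L; in-air after throw: [b1@5:R b2@7:R b3@8:L]

Answer: ball1:lands@5:R ball2:lands@7:R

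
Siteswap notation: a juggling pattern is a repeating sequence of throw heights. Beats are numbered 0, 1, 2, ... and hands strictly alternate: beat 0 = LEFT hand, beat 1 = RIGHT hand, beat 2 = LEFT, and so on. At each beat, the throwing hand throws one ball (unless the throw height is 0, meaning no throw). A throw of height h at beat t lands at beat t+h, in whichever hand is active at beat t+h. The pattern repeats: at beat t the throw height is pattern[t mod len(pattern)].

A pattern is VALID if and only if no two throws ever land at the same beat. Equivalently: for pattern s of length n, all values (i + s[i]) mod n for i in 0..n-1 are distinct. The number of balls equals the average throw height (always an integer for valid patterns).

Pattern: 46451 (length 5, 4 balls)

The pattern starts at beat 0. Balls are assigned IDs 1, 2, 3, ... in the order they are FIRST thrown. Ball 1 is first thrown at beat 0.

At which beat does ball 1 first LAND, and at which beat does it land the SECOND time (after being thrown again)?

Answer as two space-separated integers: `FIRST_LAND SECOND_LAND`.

Answer: 4 5

Derivation:
Beat 0 (L): throw ball1 h=4 -> lands@4:L; in-air after throw: [b1@4:L]
Beat 1 (R): throw ball2 h=6 -> lands@7:R; in-air after throw: [b1@4:L b2@7:R]
Beat 2 (L): throw ball3 h=4 -> lands@6:L; in-air after throw: [b1@4:L b3@6:L b2@7:R]
Beat 3 (R): throw ball4 h=5 -> lands@8:L; in-air after throw: [b1@4:L b3@6:L b2@7:R b4@8:L]
Beat 4 (L): throw ball1 h=1 -> lands@5:R; in-air after throw: [b1@5:R b3@6:L b2@7:R b4@8:L]
Beat 5 (R): throw ball1 h=4 -> lands@9:R; in-air after throw: [b3@6:L b2@7:R b4@8:L b1@9:R]
Ball 1: thrown@0 h=4 -> first land @4; rethrown@4 h=1 -> second land @5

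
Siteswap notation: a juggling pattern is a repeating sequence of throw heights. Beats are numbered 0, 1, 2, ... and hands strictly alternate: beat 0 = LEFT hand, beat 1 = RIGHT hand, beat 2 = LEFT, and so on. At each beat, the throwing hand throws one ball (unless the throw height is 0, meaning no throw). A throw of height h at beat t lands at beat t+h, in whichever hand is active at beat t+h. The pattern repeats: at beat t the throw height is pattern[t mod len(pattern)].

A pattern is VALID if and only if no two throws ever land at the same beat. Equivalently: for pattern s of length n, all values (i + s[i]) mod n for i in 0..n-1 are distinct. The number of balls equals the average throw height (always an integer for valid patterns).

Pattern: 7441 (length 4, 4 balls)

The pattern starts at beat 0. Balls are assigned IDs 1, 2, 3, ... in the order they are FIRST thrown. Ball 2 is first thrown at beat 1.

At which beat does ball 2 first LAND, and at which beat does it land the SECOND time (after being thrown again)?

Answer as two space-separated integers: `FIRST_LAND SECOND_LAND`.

Answer: 5 9

Derivation:
Beat 0 (L): throw ball1 h=7 -> lands@7:R; in-air after throw: [b1@7:R]
Beat 1 (R): throw ball2 h=4 -> lands@5:R; in-air after throw: [b2@5:R b1@7:R]
Beat 2 (L): throw ball3 h=4 -> lands@6:L; in-air after throw: [b2@5:R b3@6:L b1@7:R]
Beat 3 (R): throw ball4 h=1 -> lands@4:L; in-air after throw: [b4@4:L b2@5:R b3@6:L b1@7:R]
Beat 4 (L): throw ball4 h=7 -> lands@11:R; in-air after throw: [b2@5:R b3@6:L b1@7:R b4@11:R]
Beat 5 (R): throw ball2 h=4 -> lands@9:R; in-air after throw: [b3@6:L b1@7:R b2@9:R b4@11:R]
Beat 6 (L): throw ball3 h=4 -> lands@10:L; in-air after throw: [b1@7:R b2@9:R b3@10:L b4@11:R]
Beat 7 (R): throw ball1 h=1 -> lands@8:L; in-air after throw: [b1@8:L b2@9:R b3@10:L b4@11:R]
Beat 8 (L): throw ball1 h=7 -> lands@15:R; in-air after throw: [b2@9:R b3@10:L b4@11:R b1@15:R]
Beat 9 (R): throw ball2 h=4 -> lands@13:R; in-air after throw: [b3@10:L b4@11:R b2@13:R b1@15:R]
Ball 2: thrown@1 h=4 -> first land @5; rethrown@5 h=4 -> second land @9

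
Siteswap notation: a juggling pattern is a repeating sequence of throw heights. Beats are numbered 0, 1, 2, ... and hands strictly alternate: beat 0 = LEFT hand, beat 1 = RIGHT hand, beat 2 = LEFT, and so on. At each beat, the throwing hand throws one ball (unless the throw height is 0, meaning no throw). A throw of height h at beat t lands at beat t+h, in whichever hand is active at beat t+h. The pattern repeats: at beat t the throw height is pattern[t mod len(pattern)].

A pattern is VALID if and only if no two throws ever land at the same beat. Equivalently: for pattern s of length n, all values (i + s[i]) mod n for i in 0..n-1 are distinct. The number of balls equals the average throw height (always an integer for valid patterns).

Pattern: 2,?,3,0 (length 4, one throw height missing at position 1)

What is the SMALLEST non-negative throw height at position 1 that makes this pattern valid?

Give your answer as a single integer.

Answer: 3

Derivation:
i=0: (0 + 2) mod 4 = 2
i=1: s[i]=? (unknown)
i=2: (2 + 3) mod 4 = 1
i=3: (3 + 0) mod 4 = 3
Known residues: [1, 2, 3]; need a permutation of 0..3, so missing residue r = 0
Need (1 + s) mod 4 = 0; smallest s = (0 - 1) mod 4 = 3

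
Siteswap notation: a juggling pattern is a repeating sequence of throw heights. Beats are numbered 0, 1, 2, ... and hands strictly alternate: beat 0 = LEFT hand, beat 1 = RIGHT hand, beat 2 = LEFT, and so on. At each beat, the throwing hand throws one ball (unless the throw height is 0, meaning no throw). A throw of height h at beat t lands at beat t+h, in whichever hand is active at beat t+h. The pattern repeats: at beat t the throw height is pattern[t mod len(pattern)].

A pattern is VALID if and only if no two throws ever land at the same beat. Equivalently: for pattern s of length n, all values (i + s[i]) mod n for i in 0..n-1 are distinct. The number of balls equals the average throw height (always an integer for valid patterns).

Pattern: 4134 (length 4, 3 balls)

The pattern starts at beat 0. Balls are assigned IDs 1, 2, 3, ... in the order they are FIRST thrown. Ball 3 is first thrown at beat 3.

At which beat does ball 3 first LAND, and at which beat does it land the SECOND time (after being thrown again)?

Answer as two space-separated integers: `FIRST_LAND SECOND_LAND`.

Answer: 7 11

Derivation:
Beat 0 (L): throw ball1 h=4 -> lands@4:L; in-air after throw: [b1@4:L]
Beat 1 (R): throw ball2 h=1 -> lands@2:L; in-air after throw: [b2@2:L b1@4:L]
Beat 2 (L): throw ball2 h=3 -> lands@5:R; in-air after throw: [b1@4:L b2@5:R]
Beat 3 (R): throw ball3 h=4 -> lands@7:R; in-air after throw: [b1@4:L b2@5:R b3@7:R]
Beat 4 (L): throw ball1 h=4 -> lands@8:L; in-air after throw: [b2@5:R b3@7:R b1@8:L]
Beat 5 (R): throw ball2 h=1 -> lands@6:L; in-air after throw: [b2@6:L b3@7:R b1@8:L]
Beat 6 (L): throw ball2 h=3 -> lands@9:R; in-air after throw: [b3@7:R b1@8:L b2@9:R]
Beat 7 (R): throw ball3 h=4 -> lands@11:R; in-air after throw: [b1@8:L b2@9:R b3@11:R]
Beat 8 (L): throw ball1 h=4 -> lands@12:L; in-air after throw: [b2@9:R b3@11:R b1@12:L]
Beat 9 (R): throw ball2 h=1 -> lands@10:L; in-air after throw: [b2@10:L b3@11:R b1@12:L]
Beat 10 (L): throw ball2 h=3 -> lands@13:R; in-air after throw: [b3@11:R b1@12:L b2@13:R]
Beat 11 (R): throw ball3 h=4 -> lands@15:R; in-air after throw: [b1@12:L b2@13:R b3@15:R]
Ball 3: thrown@3 h=4 -> first land @7; rethrown@7 h=4 -> second land @11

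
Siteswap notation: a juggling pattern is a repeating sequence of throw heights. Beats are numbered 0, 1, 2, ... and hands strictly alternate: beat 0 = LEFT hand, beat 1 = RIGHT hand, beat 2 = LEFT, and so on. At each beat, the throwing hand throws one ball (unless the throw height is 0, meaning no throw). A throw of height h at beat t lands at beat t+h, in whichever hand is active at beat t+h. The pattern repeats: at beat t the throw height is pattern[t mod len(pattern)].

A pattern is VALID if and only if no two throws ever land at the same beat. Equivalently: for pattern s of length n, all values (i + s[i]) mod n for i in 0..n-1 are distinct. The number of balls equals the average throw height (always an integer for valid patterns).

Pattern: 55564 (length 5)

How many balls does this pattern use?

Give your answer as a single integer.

Answer: 5

Derivation:
Pattern = [5, 5, 5, 6, 4], length n = 5
  position 0: throw height = 5, running sum = 5
  position 1: throw height = 5, running sum = 10
  position 2: throw height = 5, running sum = 15
  position 3: throw height = 6, running sum = 21
  position 4: throw height = 4, running sum = 25
Total sum = 25; balls = sum / n = 25 / 5 = 5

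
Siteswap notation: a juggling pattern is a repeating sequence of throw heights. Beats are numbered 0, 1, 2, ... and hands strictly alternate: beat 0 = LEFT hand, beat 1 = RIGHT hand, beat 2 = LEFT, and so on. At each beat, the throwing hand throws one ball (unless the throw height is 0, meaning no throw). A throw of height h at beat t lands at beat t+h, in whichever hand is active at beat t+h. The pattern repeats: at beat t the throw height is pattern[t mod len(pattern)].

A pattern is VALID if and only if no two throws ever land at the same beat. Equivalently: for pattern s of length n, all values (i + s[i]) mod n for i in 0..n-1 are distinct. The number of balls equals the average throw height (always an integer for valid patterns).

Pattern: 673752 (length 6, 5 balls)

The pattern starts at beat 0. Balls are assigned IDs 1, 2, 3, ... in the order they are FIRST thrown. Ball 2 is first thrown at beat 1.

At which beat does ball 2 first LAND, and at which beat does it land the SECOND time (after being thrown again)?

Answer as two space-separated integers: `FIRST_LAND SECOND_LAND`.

Beat 0 (L): throw ball1 h=6 -> lands@6:L; in-air after throw: [b1@6:L]
Beat 1 (R): throw ball2 h=7 -> lands@8:L; in-air after throw: [b1@6:L b2@8:L]
Beat 2 (L): throw ball3 h=3 -> lands@5:R; in-air after throw: [b3@5:R b1@6:L b2@8:L]
Beat 3 (R): throw ball4 h=7 -> lands@10:L; in-air after throw: [b3@5:R b1@6:L b2@8:L b4@10:L]
Beat 4 (L): throw ball5 h=5 -> lands@9:R; in-air after throw: [b3@5:R b1@6:L b2@8:L b5@9:R b4@10:L]
Beat 5 (R): throw ball3 h=2 -> lands@7:R; in-air after throw: [b1@6:L b3@7:R b2@8:L b5@9:R b4@10:L]
Beat 6 (L): throw ball1 h=6 -> lands@12:L; in-air after throw: [b3@7:R b2@8:L b5@9:R b4@10:L b1@12:L]
Beat 7 (R): throw ball3 h=7 -> lands@14:L; in-air after throw: [b2@8:L b5@9:R b4@10:L b1@12:L b3@14:L]
Beat 8 (L): throw ball2 h=3 -> lands@11:R; in-air after throw: [b5@9:R b4@10:L b2@11:R b1@12:L b3@14:L]
Beat 9 (R): throw ball5 h=7 -> lands@16:L; in-air after throw: [b4@10:L b2@11:R b1@12:L b3@14:L b5@16:L]
Beat 10 (L): throw ball4 h=5 -> lands@15:R; in-air after throw: [b2@11:R b1@12:L b3@14:L b4@15:R b5@16:L]
Beat 11 (R): throw ball2 h=2 -> lands@13:R; in-air after throw: [b1@12:L b2@13:R b3@14:L b4@15:R b5@16:L]
Ball 2: thrown@1 h=7 -> first land @8; rethrown@8 h=3 -> second land @11

Answer: 8 11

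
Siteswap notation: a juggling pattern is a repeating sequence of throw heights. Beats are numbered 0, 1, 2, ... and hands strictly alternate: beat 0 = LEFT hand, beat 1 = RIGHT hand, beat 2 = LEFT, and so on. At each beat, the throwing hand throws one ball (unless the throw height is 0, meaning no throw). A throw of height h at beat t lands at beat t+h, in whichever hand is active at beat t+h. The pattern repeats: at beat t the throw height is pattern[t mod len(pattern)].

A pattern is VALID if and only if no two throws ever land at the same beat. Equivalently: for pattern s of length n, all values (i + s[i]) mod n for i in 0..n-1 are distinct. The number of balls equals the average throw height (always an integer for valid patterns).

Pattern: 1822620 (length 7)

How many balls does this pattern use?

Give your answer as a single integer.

Answer: 3

Derivation:
Pattern = [1, 8, 2, 2, 6, 2, 0], length n = 7
  position 0: throw height = 1, running sum = 1
  position 1: throw height = 8, running sum = 9
  position 2: throw height = 2, running sum = 11
  position 3: throw height = 2, running sum = 13
  position 4: throw height = 6, running sum = 19
  position 5: throw height = 2, running sum = 21
  position 6: throw height = 0, running sum = 21
Total sum = 21; balls = sum / n = 21 / 7 = 3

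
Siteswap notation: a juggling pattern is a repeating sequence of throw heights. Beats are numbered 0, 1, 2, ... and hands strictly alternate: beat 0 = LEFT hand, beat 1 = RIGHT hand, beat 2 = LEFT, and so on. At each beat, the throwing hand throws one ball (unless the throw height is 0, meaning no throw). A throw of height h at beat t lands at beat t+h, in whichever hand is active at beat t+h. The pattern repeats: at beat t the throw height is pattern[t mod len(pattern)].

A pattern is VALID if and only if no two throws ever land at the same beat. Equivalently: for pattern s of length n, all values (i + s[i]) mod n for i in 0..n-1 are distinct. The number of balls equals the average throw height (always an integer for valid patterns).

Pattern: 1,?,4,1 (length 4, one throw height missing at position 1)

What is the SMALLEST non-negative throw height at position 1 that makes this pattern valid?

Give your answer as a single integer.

i=0: (0 + 1) mod 4 = 1
i=1: s[i]=? (unknown)
i=2: (2 + 4) mod 4 = 2
i=3: (3 + 1) mod 4 = 0
Known residues: [0, 1, 2]; need a permutation of 0..3, so missing residue r = 3
Need (1 + s) mod 4 = 3; smallest s = (3 - 1) mod 4 = 2

Answer: 2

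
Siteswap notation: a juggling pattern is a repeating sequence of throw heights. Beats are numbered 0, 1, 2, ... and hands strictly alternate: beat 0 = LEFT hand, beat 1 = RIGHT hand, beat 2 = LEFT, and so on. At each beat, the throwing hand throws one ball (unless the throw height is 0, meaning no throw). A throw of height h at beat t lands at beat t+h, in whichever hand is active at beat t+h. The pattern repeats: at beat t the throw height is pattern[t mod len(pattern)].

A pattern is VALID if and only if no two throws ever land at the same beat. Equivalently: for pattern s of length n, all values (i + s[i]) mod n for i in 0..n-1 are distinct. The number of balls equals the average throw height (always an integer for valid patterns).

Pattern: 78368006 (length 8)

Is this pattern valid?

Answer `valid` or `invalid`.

i=0: (i + s[i]) mod n = (0 + 7) mod 8 = 7
i=1: (i + s[i]) mod n = (1 + 8) mod 8 = 1
i=2: (i + s[i]) mod n = (2 + 3) mod 8 = 5
i=3: (i + s[i]) mod n = (3 + 6) mod 8 = 1
i=4: (i + s[i]) mod n = (4 + 8) mod 8 = 4
i=5: (i + s[i]) mod n = (5 + 0) mod 8 = 5
i=6: (i + s[i]) mod n = (6 + 0) mod 8 = 6
i=7: (i + s[i]) mod n = (7 + 6) mod 8 = 5
Residues: [7, 1, 5, 1, 4, 5, 6, 5], distinct: False

Answer: invalid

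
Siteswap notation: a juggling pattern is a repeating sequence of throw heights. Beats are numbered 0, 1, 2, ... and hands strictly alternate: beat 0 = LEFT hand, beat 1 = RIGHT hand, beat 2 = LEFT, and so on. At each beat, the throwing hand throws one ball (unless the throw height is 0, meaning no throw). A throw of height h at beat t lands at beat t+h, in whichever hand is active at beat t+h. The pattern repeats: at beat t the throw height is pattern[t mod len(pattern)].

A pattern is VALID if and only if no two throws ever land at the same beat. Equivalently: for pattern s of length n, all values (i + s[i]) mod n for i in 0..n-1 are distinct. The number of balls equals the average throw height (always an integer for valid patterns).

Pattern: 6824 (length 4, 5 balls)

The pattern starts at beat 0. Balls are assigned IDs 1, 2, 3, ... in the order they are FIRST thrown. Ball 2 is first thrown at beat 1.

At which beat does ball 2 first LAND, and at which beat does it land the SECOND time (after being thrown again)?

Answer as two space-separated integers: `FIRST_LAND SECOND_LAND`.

Answer: 9 17

Derivation:
Beat 0 (L): throw ball1 h=6 -> lands@6:L; in-air after throw: [b1@6:L]
Beat 1 (R): throw ball2 h=8 -> lands@9:R; in-air after throw: [b1@6:L b2@9:R]
Beat 2 (L): throw ball3 h=2 -> lands@4:L; in-air after throw: [b3@4:L b1@6:L b2@9:R]
Beat 3 (R): throw ball4 h=4 -> lands@7:R; in-air after throw: [b3@4:L b1@6:L b4@7:R b2@9:R]
Beat 4 (L): throw ball3 h=6 -> lands@10:L; in-air after throw: [b1@6:L b4@7:R b2@9:R b3@10:L]
Beat 5 (R): throw ball5 h=8 -> lands@13:R; in-air after throw: [b1@6:L b4@7:R b2@9:R b3@10:L b5@13:R]
Beat 6 (L): throw ball1 h=2 -> lands@8:L; in-air after throw: [b4@7:R b1@8:L b2@9:R b3@10:L b5@13:R]
Beat 7 (R): throw ball4 h=4 -> lands@11:R; in-air after throw: [b1@8:L b2@9:R b3@10:L b4@11:R b5@13:R]
Beat 8 (L): throw ball1 h=6 -> lands@14:L; in-air after throw: [b2@9:R b3@10:L b4@11:R b5@13:R b1@14:L]
Beat 9 (R): throw ball2 h=8 -> lands@17:R; in-air after throw: [b3@10:L b4@11:R b5@13:R b1@14:L b2@17:R]
Beat 10 (L): throw ball3 h=2 -> lands@12:L; in-air after throw: [b4@11:R b3@12:L b5@13:R b1@14:L b2@17:R]
Beat 11 (R): throw ball4 h=4 -> lands@15:R; in-air after throw: [b3@12:L b5@13:R b1@14:L b4@15:R b2@17:R]
Beat 12 (L): throw ball3 h=6 -> lands@18:L; in-air after throw: [b5@13:R b1@14:L b4@15:R b2@17:R b3@18:L]
Beat 13 (R): throw ball5 h=8 -> lands@21:R; in-air after throw: [b1@14:L b4@15:R b2@17:R b3@18:L b5@21:R]
Beat 14 (L): throw ball1 h=2 -> lands@16:L; in-air after throw: [b4@15:R b1@16:L b2@17:R b3@18:L b5@21:R]
Ball 2: thrown@1 h=8 -> first land @9; rethrown@9 h=8 -> second land @17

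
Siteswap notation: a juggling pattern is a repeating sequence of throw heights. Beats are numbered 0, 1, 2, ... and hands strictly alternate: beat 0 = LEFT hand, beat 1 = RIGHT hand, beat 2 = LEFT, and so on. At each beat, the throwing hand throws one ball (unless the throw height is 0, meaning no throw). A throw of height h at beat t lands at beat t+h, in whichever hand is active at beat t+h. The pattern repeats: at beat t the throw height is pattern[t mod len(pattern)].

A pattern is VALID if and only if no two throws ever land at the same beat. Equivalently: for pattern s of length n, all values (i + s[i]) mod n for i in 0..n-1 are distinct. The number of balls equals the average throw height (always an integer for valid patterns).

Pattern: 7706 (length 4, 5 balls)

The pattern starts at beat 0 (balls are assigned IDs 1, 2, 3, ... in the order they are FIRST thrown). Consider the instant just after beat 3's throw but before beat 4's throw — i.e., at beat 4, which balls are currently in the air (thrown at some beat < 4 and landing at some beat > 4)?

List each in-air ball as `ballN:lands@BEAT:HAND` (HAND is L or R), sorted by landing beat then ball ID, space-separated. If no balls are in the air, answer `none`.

Beat 0 (L): throw ball1 h=7 -> lands@7:R; in-air after throw: [b1@7:R]
Beat 1 (R): throw ball2 h=7 -> lands@8:L; in-air after throw: [b1@7:R b2@8:L]
Beat 3 (R): throw ball3 h=6 -> lands@9:R; in-air after throw: [b1@7:R b2@8:L b3@9:R]
Beat 4 (L): throw ball4 h=7 -> lands@11:R; in-air after throw: [b1@7:R b2@8:L b3@9:R b4@11:R]

Answer: ball1:lands@7:R ball2:lands@8:L ball3:lands@9:R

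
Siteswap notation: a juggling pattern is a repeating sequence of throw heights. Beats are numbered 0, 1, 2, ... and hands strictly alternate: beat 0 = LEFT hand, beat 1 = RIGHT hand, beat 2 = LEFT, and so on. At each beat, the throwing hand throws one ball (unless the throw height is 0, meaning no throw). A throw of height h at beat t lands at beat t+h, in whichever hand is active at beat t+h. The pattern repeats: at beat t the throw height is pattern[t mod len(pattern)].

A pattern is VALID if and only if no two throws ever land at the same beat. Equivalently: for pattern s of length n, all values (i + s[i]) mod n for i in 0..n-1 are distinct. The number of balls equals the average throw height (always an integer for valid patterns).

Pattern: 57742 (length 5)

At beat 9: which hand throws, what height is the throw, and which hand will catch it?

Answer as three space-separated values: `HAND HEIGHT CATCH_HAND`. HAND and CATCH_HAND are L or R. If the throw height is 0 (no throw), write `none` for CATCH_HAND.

Answer: R 2 R

Derivation:
Beat 9: 9 mod 2 = 1, so hand = R
Throw height = pattern[9 mod 5] = pattern[4] = 2
Lands at beat 9+2=11, 11 mod 2 = 1, so catch hand = R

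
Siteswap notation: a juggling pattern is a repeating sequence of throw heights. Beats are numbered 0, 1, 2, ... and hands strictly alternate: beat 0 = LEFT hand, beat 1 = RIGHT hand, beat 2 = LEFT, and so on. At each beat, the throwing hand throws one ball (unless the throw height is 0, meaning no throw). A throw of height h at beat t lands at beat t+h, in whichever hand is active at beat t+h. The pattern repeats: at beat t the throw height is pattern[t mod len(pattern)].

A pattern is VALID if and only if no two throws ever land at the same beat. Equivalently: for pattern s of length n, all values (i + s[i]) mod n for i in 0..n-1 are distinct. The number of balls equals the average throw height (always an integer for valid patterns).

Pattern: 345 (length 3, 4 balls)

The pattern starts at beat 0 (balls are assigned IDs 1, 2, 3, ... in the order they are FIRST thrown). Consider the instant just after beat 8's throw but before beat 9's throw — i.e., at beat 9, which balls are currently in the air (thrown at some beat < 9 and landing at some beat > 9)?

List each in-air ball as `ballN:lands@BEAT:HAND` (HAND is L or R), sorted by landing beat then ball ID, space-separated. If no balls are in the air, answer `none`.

Beat 0 (L): throw ball1 h=3 -> lands@3:R; in-air after throw: [b1@3:R]
Beat 1 (R): throw ball2 h=4 -> lands@5:R; in-air after throw: [b1@3:R b2@5:R]
Beat 2 (L): throw ball3 h=5 -> lands@7:R; in-air after throw: [b1@3:R b2@5:R b3@7:R]
Beat 3 (R): throw ball1 h=3 -> lands@6:L; in-air after throw: [b2@5:R b1@6:L b3@7:R]
Beat 4 (L): throw ball4 h=4 -> lands@8:L; in-air after throw: [b2@5:R b1@6:L b3@7:R b4@8:L]
Beat 5 (R): throw ball2 h=5 -> lands@10:L; in-air after throw: [b1@6:L b3@7:R b4@8:L b2@10:L]
Beat 6 (L): throw ball1 h=3 -> lands@9:R; in-air after throw: [b3@7:R b4@8:L b1@9:R b2@10:L]
Beat 7 (R): throw ball3 h=4 -> lands@11:R; in-air after throw: [b4@8:L b1@9:R b2@10:L b3@11:R]
Beat 8 (L): throw ball4 h=5 -> lands@13:R; in-air after throw: [b1@9:R b2@10:L b3@11:R b4@13:R]
Beat 9 (R): throw ball1 h=3 -> lands@12:L; in-air after throw: [b2@10:L b3@11:R b1@12:L b4@13:R]

Answer: ball2:lands@10:L ball3:lands@11:R ball4:lands@13:R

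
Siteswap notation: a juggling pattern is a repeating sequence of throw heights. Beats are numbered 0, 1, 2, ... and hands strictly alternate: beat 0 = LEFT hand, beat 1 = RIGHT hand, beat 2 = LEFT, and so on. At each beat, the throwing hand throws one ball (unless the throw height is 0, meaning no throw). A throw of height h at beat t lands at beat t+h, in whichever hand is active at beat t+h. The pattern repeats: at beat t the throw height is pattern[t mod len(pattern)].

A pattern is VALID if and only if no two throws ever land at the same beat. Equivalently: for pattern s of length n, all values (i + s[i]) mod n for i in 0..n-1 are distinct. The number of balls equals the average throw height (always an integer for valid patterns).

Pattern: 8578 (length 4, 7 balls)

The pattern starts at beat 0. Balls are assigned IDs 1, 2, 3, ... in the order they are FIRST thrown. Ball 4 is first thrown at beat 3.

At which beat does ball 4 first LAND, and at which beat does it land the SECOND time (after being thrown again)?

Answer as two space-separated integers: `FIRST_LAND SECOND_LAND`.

Beat 0 (L): throw ball1 h=8 -> lands@8:L; in-air after throw: [b1@8:L]
Beat 1 (R): throw ball2 h=5 -> lands@6:L; in-air after throw: [b2@6:L b1@8:L]
Beat 2 (L): throw ball3 h=7 -> lands@9:R; in-air after throw: [b2@6:L b1@8:L b3@9:R]
Beat 3 (R): throw ball4 h=8 -> lands@11:R; in-air after throw: [b2@6:L b1@8:L b3@9:R b4@11:R]
Beat 4 (L): throw ball5 h=8 -> lands@12:L; in-air after throw: [b2@6:L b1@8:L b3@9:R b4@11:R b5@12:L]
Beat 5 (R): throw ball6 h=5 -> lands@10:L; in-air after throw: [b2@6:L b1@8:L b3@9:R b6@10:L b4@11:R b5@12:L]
Beat 6 (L): throw ball2 h=7 -> lands@13:R; in-air after throw: [b1@8:L b3@9:R b6@10:L b4@11:R b5@12:L b2@13:R]
Beat 7 (R): throw ball7 h=8 -> lands@15:R; in-air after throw: [b1@8:L b3@9:R b6@10:L b4@11:R b5@12:L b2@13:R b7@15:R]
Beat 8 (L): throw ball1 h=8 -> lands@16:L; in-air after throw: [b3@9:R b6@10:L b4@11:R b5@12:L b2@13:R b7@15:R b1@16:L]
Beat 9 (R): throw ball3 h=5 -> lands@14:L; in-air after throw: [b6@10:L b4@11:R b5@12:L b2@13:R b3@14:L b7@15:R b1@16:L]
Beat 10 (L): throw ball6 h=7 -> lands@17:R; in-air after throw: [b4@11:R b5@12:L b2@13:R b3@14:L b7@15:R b1@16:L b6@17:R]
Beat 11 (R): throw ball4 h=8 -> lands@19:R; in-air after throw: [b5@12:L b2@13:R b3@14:L b7@15:R b1@16:L b6@17:R b4@19:R]
Beat 12 (L): throw ball5 h=8 -> lands@20:L; in-air after throw: [b2@13:R b3@14:L b7@15:R b1@16:L b6@17:R b4@19:R b5@20:L]
Beat 13 (R): throw ball2 h=5 -> lands@18:L; in-air after throw: [b3@14:L b7@15:R b1@16:L b6@17:R b2@18:L b4@19:R b5@20:L]
Beat 14 (L): throw ball3 h=7 -> lands@21:R; in-air after throw: [b7@15:R b1@16:L b6@17:R b2@18:L b4@19:R b5@20:L b3@21:R]
Beat 15 (R): throw ball7 h=8 -> lands@23:R; in-air after throw: [b1@16:L b6@17:R b2@18:L b4@19:R b5@20:L b3@21:R b7@23:R]
Beat 16 (L): throw ball1 h=8 -> lands@24:L; in-air after throw: [b6@17:R b2@18:L b4@19:R b5@20:L b3@21:R b7@23:R b1@24:L]
Beat 17 (R): throw ball6 h=5 -> lands@22:L; in-air after throw: [b2@18:L b4@19:R b5@20:L b3@21:R b6@22:L b7@23:R b1@24:L]
Ball 4: thrown@3 h=8 -> first land @11; rethrown@11 h=8 -> second land @19

Answer: 11 19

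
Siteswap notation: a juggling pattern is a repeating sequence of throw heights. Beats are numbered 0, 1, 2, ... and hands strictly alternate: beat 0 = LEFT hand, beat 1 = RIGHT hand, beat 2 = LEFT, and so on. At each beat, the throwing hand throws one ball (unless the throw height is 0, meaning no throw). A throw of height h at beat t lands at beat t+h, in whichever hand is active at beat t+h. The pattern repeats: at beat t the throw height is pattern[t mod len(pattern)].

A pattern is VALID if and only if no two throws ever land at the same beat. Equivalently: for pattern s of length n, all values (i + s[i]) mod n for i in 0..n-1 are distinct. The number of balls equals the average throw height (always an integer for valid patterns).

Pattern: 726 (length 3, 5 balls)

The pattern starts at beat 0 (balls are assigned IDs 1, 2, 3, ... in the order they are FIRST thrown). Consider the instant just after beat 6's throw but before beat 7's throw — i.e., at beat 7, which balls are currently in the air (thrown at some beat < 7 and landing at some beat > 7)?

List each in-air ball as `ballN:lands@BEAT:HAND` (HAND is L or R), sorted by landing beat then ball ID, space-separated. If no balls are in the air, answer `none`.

Beat 0 (L): throw ball1 h=7 -> lands@7:R; in-air after throw: [b1@7:R]
Beat 1 (R): throw ball2 h=2 -> lands@3:R; in-air after throw: [b2@3:R b1@7:R]
Beat 2 (L): throw ball3 h=6 -> lands@8:L; in-air after throw: [b2@3:R b1@7:R b3@8:L]
Beat 3 (R): throw ball2 h=7 -> lands@10:L; in-air after throw: [b1@7:R b3@8:L b2@10:L]
Beat 4 (L): throw ball4 h=2 -> lands@6:L; in-air after throw: [b4@6:L b1@7:R b3@8:L b2@10:L]
Beat 5 (R): throw ball5 h=6 -> lands@11:R; in-air after throw: [b4@6:L b1@7:R b3@8:L b2@10:L b5@11:R]
Beat 6 (L): throw ball4 h=7 -> lands@13:R; in-air after throw: [b1@7:R b3@8:L b2@10:L b5@11:R b4@13:R]
Beat 7 (R): throw ball1 h=2 -> lands@9:R; in-air after throw: [b3@8:L b1@9:R b2@10:L b5@11:R b4@13:R]

Answer: ball3:lands@8:L ball2:lands@10:L ball5:lands@11:R ball4:lands@13:R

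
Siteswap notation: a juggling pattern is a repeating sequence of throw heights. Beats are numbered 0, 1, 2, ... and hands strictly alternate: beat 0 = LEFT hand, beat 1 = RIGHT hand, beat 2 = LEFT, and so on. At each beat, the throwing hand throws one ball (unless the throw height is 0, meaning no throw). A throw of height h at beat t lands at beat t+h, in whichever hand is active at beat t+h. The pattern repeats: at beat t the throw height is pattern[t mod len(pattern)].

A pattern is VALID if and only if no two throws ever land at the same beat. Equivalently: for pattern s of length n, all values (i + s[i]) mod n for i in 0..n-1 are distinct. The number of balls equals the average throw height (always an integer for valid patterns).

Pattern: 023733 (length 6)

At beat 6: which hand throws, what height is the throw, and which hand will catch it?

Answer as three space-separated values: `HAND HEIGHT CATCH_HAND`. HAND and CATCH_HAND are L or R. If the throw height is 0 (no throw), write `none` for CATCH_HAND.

Answer: L 0 none

Derivation:
Beat 6: 6 mod 2 = 0, so hand = L
Throw height = pattern[6 mod 6] = pattern[0] = 0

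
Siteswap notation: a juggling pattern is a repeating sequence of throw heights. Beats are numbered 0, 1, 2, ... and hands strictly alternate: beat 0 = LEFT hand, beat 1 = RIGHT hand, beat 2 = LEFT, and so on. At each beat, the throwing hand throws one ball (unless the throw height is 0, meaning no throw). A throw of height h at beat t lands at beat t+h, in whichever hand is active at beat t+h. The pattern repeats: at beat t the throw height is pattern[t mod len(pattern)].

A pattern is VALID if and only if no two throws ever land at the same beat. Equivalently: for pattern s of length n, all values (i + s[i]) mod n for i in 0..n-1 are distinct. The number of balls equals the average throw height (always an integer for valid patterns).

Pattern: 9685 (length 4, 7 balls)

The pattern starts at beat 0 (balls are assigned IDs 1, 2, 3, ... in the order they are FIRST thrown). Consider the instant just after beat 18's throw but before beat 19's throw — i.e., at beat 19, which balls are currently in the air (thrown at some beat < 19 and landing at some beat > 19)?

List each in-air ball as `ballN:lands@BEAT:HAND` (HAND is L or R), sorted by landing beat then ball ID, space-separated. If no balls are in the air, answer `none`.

Beat 0 (L): throw ball1 h=9 -> lands@9:R; in-air after throw: [b1@9:R]
Beat 1 (R): throw ball2 h=6 -> lands@7:R; in-air after throw: [b2@7:R b1@9:R]
Beat 2 (L): throw ball3 h=8 -> lands@10:L; in-air after throw: [b2@7:R b1@9:R b3@10:L]
Beat 3 (R): throw ball4 h=5 -> lands@8:L; in-air after throw: [b2@7:R b4@8:L b1@9:R b3@10:L]
Beat 4 (L): throw ball5 h=9 -> lands@13:R; in-air after throw: [b2@7:R b4@8:L b1@9:R b3@10:L b5@13:R]
Beat 5 (R): throw ball6 h=6 -> lands@11:R; in-air after throw: [b2@7:R b4@8:L b1@9:R b3@10:L b6@11:R b5@13:R]
Beat 6 (L): throw ball7 h=8 -> lands@14:L; in-air after throw: [b2@7:R b4@8:L b1@9:R b3@10:L b6@11:R b5@13:R b7@14:L]
Beat 7 (R): throw ball2 h=5 -> lands@12:L; in-air after throw: [b4@8:L b1@9:R b3@10:L b6@11:R b2@12:L b5@13:R b7@14:L]
Beat 8 (L): throw ball4 h=9 -> lands@17:R; in-air after throw: [b1@9:R b3@10:L b6@11:R b2@12:L b5@13:R b7@14:L b4@17:R]
Beat 9 (R): throw ball1 h=6 -> lands@15:R; in-air after throw: [b3@10:L b6@11:R b2@12:L b5@13:R b7@14:L b1@15:R b4@17:R]
Beat 10 (L): throw ball3 h=8 -> lands@18:L; in-air after throw: [b6@11:R b2@12:L b5@13:R b7@14:L b1@15:R b4@17:R b3@18:L]
Beat 11 (R): throw ball6 h=5 -> lands@16:L; in-air after throw: [b2@12:L b5@13:R b7@14:L b1@15:R b6@16:L b4@17:R b3@18:L]
Beat 12 (L): throw ball2 h=9 -> lands@21:R; in-air after throw: [b5@13:R b7@14:L b1@15:R b6@16:L b4@17:R b3@18:L b2@21:R]
Beat 13 (R): throw ball5 h=6 -> lands@19:R; in-air after throw: [b7@14:L b1@15:R b6@16:L b4@17:R b3@18:L b5@19:R b2@21:R]
Beat 14 (L): throw ball7 h=8 -> lands@22:L; in-air after throw: [b1@15:R b6@16:L b4@17:R b3@18:L b5@19:R b2@21:R b7@22:L]
Beat 15 (R): throw ball1 h=5 -> lands@20:L; in-air after throw: [b6@16:L b4@17:R b3@18:L b5@19:R b1@20:L b2@21:R b7@22:L]
Beat 16 (L): throw ball6 h=9 -> lands@25:R; in-air after throw: [b4@17:R b3@18:L b5@19:R b1@20:L b2@21:R b7@22:L b6@25:R]
Beat 17 (R): throw ball4 h=6 -> lands@23:R; in-air after throw: [b3@18:L b5@19:R b1@20:L b2@21:R b7@22:L b4@23:R b6@25:R]
Beat 18 (L): throw ball3 h=8 -> lands@26:L; in-air after throw: [b5@19:R b1@20:L b2@21:R b7@22:L b4@23:R b6@25:R b3@26:L]
Beat 19 (R): throw ball5 h=5 -> lands@24:L; in-air after throw: [b1@20:L b2@21:R b7@22:L b4@23:R b5@24:L b6@25:R b3@26:L]

Answer: ball1:lands@20:L ball2:lands@21:R ball7:lands@22:L ball4:lands@23:R ball6:lands@25:R ball3:lands@26:L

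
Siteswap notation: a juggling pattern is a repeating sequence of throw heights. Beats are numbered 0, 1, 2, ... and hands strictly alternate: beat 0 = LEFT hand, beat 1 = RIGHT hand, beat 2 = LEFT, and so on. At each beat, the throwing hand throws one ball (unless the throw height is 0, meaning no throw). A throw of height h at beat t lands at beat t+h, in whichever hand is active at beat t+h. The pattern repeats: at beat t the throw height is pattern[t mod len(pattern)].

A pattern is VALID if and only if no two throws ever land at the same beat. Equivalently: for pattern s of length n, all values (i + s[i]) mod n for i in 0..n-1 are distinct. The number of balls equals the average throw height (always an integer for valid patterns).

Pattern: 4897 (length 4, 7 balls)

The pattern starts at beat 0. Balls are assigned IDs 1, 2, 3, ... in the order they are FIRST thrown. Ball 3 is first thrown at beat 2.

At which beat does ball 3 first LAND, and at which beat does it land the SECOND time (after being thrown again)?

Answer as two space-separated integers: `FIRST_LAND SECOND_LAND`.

Answer: 11 18

Derivation:
Beat 0 (L): throw ball1 h=4 -> lands@4:L; in-air after throw: [b1@4:L]
Beat 1 (R): throw ball2 h=8 -> lands@9:R; in-air after throw: [b1@4:L b2@9:R]
Beat 2 (L): throw ball3 h=9 -> lands@11:R; in-air after throw: [b1@4:L b2@9:R b3@11:R]
Beat 3 (R): throw ball4 h=7 -> lands@10:L; in-air after throw: [b1@4:L b2@9:R b4@10:L b3@11:R]
Beat 4 (L): throw ball1 h=4 -> lands@8:L; in-air after throw: [b1@8:L b2@9:R b4@10:L b3@11:R]
Beat 5 (R): throw ball5 h=8 -> lands@13:R; in-air after throw: [b1@8:L b2@9:R b4@10:L b3@11:R b5@13:R]
Beat 6 (L): throw ball6 h=9 -> lands@15:R; in-air after throw: [b1@8:L b2@9:R b4@10:L b3@11:R b5@13:R b6@15:R]
Beat 7 (R): throw ball7 h=7 -> lands@14:L; in-air after throw: [b1@8:L b2@9:R b4@10:L b3@11:R b5@13:R b7@14:L b6@15:R]
Beat 8 (L): throw ball1 h=4 -> lands@12:L; in-air after throw: [b2@9:R b4@10:L b3@11:R b1@12:L b5@13:R b7@14:L b6@15:R]
Beat 9 (R): throw ball2 h=8 -> lands@17:R; in-air after throw: [b4@10:L b3@11:R b1@12:L b5@13:R b7@14:L b6@15:R b2@17:R]
Beat 10 (L): throw ball4 h=9 -> lands@19:R; in-air after throw: [b3@11:R b1@12:L b5@13:R b7@14:L b6@15:R b2@17:R b4@19:R]
Beat 11 (R): throw ball3 h=7 -> lands@18:L; in-air after throw: [b1@12:L b5@13:R b7@14:L b6@15:R b2@17:R b3@18:L b4@19:R]
Beat 12 (L): throw ball1 h=4 -> lands@16:L; in-air after throw: [b5@13:R b7@14:L b6@15:R b1@16:L b2@17:R b3@18:L b4@19:R]
Beat 13 (R): throw ball5 h=8 -> lands@21:R; in-air after throw: [b7@14:L b6@15:R b1@16:L b2@17:R b3@18:L b4@19:R b5@21:R]
Beat 14 (L): throw ball7 h=9 -> lands@23:R; in-air after throw: [b6@15:R b1@16:L b2@17:R b3@18:L b4@19:R b5@21:R b7@23:R]
Ball 3: thrown@2 h=9 -> first land @11; rethrown@11 h=7 -> second land @18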